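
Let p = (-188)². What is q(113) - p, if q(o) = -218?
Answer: -35562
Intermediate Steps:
p = 35344
q(113) - p = -218 - 1*35344 = -218 - 35344 = -35562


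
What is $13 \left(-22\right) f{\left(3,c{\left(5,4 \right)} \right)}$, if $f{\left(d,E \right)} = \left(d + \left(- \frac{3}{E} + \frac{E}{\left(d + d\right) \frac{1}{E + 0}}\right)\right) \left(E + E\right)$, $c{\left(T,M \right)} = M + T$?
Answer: $-83226$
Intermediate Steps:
$f{\left(d,E \right)} = 2 E \left(d - \frac{3}{E} + \frac{E^{2}}{2 d}\right)$ ($f{\left(d,E \right)} = \left(d + \left(- \frac{3}{E} + \frac{E}{2 d \frac{1}{E}}\right)\right) 2 E = \left(d + \left(- \frac{3}{E} + E \frac{E}{2 d}\right)\right) 2 E = \left(d + \left(- \frac{3}{E} + \frac{E^{2}}{2 d}\right)\right) 2 E = \left(d - \frac{3}{E} + \frac{E^{2}}{2 d}\right) 2 E = 2 E \left(d - \frac{3}{E} + \frac{E^{2}}{2 d}\right)$)
$13 \left(-22\right) f{\left(3,c{\left(5,4 \right)} \right)} = 13 \left(-22\right) \left(-6 + \frac{\left(4 + 5\right)^{3}}{3} + 2 \left(4 + 5\right) 3\right) = - 286 \left(-6 + 9^{3} \cdot \frac{1}{3} + 2 \cdot 9 \cdot 3\right) = - 286 \left(-6 + 729 \cdot \frac{1}{3} + 54\right) = - 286 \left(-6 + 243 + 54\right) = \left(-286\right) 291 = -83226$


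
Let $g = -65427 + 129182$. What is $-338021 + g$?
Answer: $-274266$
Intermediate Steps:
$g = 63755$
$-338021 + g = -338021 + 63755 = -274266$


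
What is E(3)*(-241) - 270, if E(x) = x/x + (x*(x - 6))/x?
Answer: 212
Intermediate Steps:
E(x) = -5 + x (E(x) = 1 + (x*(-6 + x))/x = 1 + (-6 + x) = -5 + x)
E(3)*(-241) - 270 = (-5 + 3)*(-241) - 270 = -2*(-241) - 270 = 482 - 270 = 212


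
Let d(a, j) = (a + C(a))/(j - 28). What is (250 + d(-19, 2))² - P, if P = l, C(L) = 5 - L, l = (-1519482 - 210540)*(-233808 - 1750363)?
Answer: -2320477767486087/676 ≈ -3.4327e+12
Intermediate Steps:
l = 3432659481762 (l = -1730022*(-1984171) = 3432659481762)
P = 3432659481762
d(a, j) = 5/(-28 + j) (d(a, j) = (a + (5 - a))/(j - 28) = 5/(-28 + j))
(250 + d(-19, 2))² - P = (250 + 5/(-28 + 2))² - 1*3432659481762 = (250 + 5/(-26))² - 3432659481762 = (250 + 5*(-1/26))² - 3432659481762 = (250 - 5/26)² - 3432659481762 = (6495/26)² - 3432659481762 = 42185025/676 - 3432659481762 = -2320477767486087/676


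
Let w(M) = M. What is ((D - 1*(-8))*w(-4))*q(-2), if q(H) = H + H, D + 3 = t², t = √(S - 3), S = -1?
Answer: 16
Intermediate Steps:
t = 2*I (t = √(-1 - 3) = √(-4) = 2*I ≈ 2.0*I)
D = -7 (D = -3 + (2*I)² = -3 - 4 = -7)
q(H) = 2*H
((D - 1*(-8))*w(-4))*q(-2) = ((-7 - 1*(-8))*(-4))*(2*(-2)) = ((-7 + 8)*(-4))*(-4) = (1*(-4))*(-4) = -4*(-4) = 16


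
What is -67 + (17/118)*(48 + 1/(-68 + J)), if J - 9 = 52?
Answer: -49647/826 ≈ -60.105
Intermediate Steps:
J = 61 (J = 9 + 52 = 61)
-67 + (17/118)*(48 + 1/(-68 + J)) = -67 + (17/118)*(48 + 1/(-68 + 61)) = -67 + (17*(1/118))*(48 + 1/(-7)) = -67 + 17*(48 - ⅐)/118 = -67 + (17/118)*(335/7) = -67 + 5695/826 = -49647/826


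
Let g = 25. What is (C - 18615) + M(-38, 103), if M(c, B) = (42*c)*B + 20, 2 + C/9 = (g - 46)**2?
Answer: -179032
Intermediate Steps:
C = 3951 (C = -18 + 9*(25 - 46)**2 = -18 + 9*(-21)**2 = -18 + 9*441 = -18 + 3969 = 3951)
M(c, B) = 20 + 42*B*c (M(c, B) = 42*B*c + 20 = 20 + 42*B*c)
(C - 18615) + M(-38, 103) = (3951 - 18615) + (20 + 42*103*(-38)) = -14664 + (20 - 164388) = -14664 - 164368 = -179032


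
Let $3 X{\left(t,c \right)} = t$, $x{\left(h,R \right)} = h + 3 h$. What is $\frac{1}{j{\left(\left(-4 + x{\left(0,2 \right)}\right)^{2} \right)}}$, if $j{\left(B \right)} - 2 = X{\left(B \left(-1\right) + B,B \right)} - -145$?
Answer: $\frac{1}{147} \approx 0.0068027$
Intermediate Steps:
$x{\left(h,R \right)} = 4 h$
$X{\left(t,c \right)} = \frac{t}{3}$
$j{\left(B \right)} = 147$ ($j{\left(B \right)} = 2 + \left(\frac{B \left(-1\right) + B}{3} - -145\right) = 2 + \left(\frac{- B + B}{3} + 145\right) = 2 + \left(\frac{1}{3} \cdot 0 + 145\right) = 2 + \left(0 + 145\right) = 2 + 145 = 147$)
$\frac{1}{j{\left(\left(-4 + x{\left(0,2 \right)}\right)^{2} \right)}} = \frac{1}{147}$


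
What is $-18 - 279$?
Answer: $-297$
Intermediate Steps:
$-18 - 279 = -297$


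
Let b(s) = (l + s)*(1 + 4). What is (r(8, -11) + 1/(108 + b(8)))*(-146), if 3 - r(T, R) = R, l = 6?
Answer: -181989/89 ≈ -2044.8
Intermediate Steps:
b(s) = 30 + 5*s (b(s) = (6 + s)*(1 + 4) = (6 + s)*5 = 30 + 5*s)
r(T, R) = 3 - R
(r(8, -11) + 1/(108 + b(8)))*(-146) = ((3 - 1*(-11)) + 1/(108 + (30 + 5*8)))*(-146) = ((3 + 11) + 1/(108 + (30 + 40)))*(-146) = (14 + 1/(108 + 70))*(-146) = (14 + 1/178)*(-146) = (2493/178)*(-146) = -181989/89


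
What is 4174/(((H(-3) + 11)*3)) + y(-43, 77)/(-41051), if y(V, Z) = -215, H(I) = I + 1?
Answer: 171352679/1108377 ≈ 154.60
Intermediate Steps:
H(I) = 1 + I
4174/(((H(-3) + 11)*3)) + y(-43, 77)/(-41051) = 4174/((((1 - 3) + 11)*3)) - 215/(-41051) = 4174/(((-2 + 11)*3)) - 215*(-1/41051) = 4174/((9*3)) + 215/41051 = 4174/27 + 215/41051 = 171352679/1108377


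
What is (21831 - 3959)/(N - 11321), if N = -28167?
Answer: -1117/2468 ≈ -0.45259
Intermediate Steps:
(21831 - 3959)/(N - 11321) = (21831 - 3959)/(-28167 - 11321) = 17872/(-39488) = 17872*(-1/39488) = -1117/2468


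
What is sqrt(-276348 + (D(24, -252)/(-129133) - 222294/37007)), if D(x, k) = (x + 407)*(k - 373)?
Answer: I*sqrt(6311095164958302839014915)/4778824931 ≈ 525.69*I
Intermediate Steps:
D(x, k) = (-373 + k)*(407 + x) (D(x, k) = (407 + x)*(-373 + k) = (-373 + k)*(407 + x))
sqrt(-276348 + (D(24, -252)/(-129133) - 222294/37007)) = sqrt(-276348 + ((-151811 - 373*24 + 407*(-252) - 252*24)/(-129133) - 222294/37007)) = sqrt(-276348 + ((-151811 - 8952 - 102564 - 6048)*(-1/129133) - 222294*1/37007)) = sqrt(-276348 + (-269375*(-1/129133) - 222294/37007)) = sqrt(-276348 + (269375/129133 - 222294/37007)) = sqrt(-276348 - 18736730477/4778824931) = sqrt(-1320637448762465/4778824931) = I*sqrt(6311095164958302839014915)/4778824931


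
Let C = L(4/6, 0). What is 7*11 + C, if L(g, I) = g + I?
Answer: 233/3 ≈ 77.667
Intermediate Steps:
L(g, I) = I + g
C = ⅔ (C = 0 + 4/6 = 0 + 4*(⅙) = 0 + ⅔ = ⅔ ≈ 0.66667)
7*11 + C = 7*11 + ⅔ = 77 + ⅔ = 233/3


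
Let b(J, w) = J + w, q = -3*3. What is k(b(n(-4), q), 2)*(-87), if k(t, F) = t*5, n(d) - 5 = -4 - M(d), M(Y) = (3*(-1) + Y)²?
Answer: 24795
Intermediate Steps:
q = -9
M(Y) = (-3 + Y)²
n(d) = 1 - (-3 + d)² (n(d) = 5 + (-4 - (-3 + d)²) = 1 - (-3 + d)²)
k(t, F) = 5*t
k(b(n(-4), q), 2)*(-87) = (5*((1 - (-3 - 4)²) - 9))*(-87) = (5*((1 - 1*(-7)²) - 9))*(-87) = (5*((1 - 1*49) - 9))*(-87) = (5*((1 - 49) - 9))*(-87) = (5*(-48 - 9))*(-87) = (5*(-57))*(-87) = -285*(-87) = 24795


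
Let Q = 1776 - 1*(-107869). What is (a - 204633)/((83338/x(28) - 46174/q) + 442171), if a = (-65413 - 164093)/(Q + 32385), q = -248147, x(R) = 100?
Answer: -36061037802094560/78066969919189279 ≈ -0.46192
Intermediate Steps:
Q = 109645 (Q = 1776 + 107869 = 109645)
a = -114753/71015 (a = (-65413 - 164093)/(109645 + 32385) = -229506/142030 = -229506*1/142030 = -114753/71015 ≈ -1.6159)
(a - 204633)/((83338/x(28) - 46174/q) + 442171) = (-114753/71015 - 204633)/((83338/100 - 46174/(-248147)) + 442171) = -14532127248/(71015*((83338*(1/100) - 46174*(-1/248147)) + 442171)) = -14532127248/(71015*((41669/50 + 46174/248147) + 442171)) = -14532127248/(71015*(10342346043/12407350 + 442171)) = -14532127248/(71015*5496512702893/12407350) = -14532127248/71015*12407350/5496512702893 = -36061037802094560/78066969919189279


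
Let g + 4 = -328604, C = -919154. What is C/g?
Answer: 459577/164304 ≈ 2.7971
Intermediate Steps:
g = -328608 (g = -4 - 328604 = -328608)
C/g = -919154/(-328608) = -919154*(-1/328608) = 459577/164304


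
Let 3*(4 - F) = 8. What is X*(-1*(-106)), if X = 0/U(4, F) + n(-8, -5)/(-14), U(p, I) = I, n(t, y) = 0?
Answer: 0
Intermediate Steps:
F = 4/3 (F = 4 - ⅓*8 = 4 - 8/3 = 4/3 ≈ 1.3333)
X = 0 (X = 0/(4/3) + 0/(-14) = 0*(¾) + 0*(-1/14) = 0 + 0 = 0)
X*(-1*(-106)) = 0*(-1*(-106)) = 0*106 = 0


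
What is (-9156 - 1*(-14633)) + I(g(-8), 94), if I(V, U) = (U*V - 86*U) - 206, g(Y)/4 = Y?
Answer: -5821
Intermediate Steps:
g(Y) = 4*Y
I(V, U) = -206 - 86*U + U*V (I(V, U) = (-86*U + U*V) - 206 = -206 - 86*U + U*V)
(-9156 - 1*(-14633)) + I(g(-8), 94) = (-9156 - 1*(-14633)) + (-206 - 86*94 + 94*(4*(-8))) = (-9156 + 14633) + (-206 - 8084 + 94*(-32)) = 5477 + (-206 - 8084 - 3008) = 5477 - 11298 = -5821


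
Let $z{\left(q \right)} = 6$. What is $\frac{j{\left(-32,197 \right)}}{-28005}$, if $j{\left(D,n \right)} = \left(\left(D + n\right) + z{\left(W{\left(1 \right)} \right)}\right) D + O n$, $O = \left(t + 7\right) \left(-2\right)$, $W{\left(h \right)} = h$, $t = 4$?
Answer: $\frac{9806}{28005} \approx 0.35015$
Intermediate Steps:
$O = -22$ ($O = \left(4 + 7\right) \left(-2\right) = 11 \left(-2\right) = -22$)
$j{\left(D,n \right)} = - 22 n + D \left(6 + D + n\right)$ ($j{\left(D,n \right)} = \left(\left(D + n\right) + 6\right) D - 22 n = \left(6 + D + n\right) D - 22 n = D \left(6 + D + n\right) - 22 n = - 22 n + D \left(6 + D + n\right)$)
$\frac{j{\left(-32,197 \right)}}{-28005} = \frac{\left(-32\right)^{2} - 4334 + 6 \left(-32\right) - 6304}{-28005} = \left(1024 - 4334 - 192 - 6304\right) \left(- \frac{1}{28005}\right) = \left(-9806\right) \left(- \frac{1}{28005}\right) = \frac{9806}{28005}$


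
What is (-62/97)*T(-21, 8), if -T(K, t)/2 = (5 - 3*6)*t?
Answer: -12896/97 ≈ -132.95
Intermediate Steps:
T(K, t) = 26*t (T(K, t) = -2*(5 - 3*6)*t = -2*(5 - 18)*t = -(-26)*t = 26*t)
(-62/97)*T(-21, 8) = (-62/97)*(26*8) = -62*1/97*208 = -62/97*208 = -12896/97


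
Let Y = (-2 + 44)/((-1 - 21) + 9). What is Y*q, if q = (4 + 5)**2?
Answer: -3402/13 ≈ -261.69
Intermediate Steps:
q = 81 (q = 9**2 = 81)
Y = -42/13 (Y = 42/(-22 + 9) = 42/(-13) = 42*(-1/13) = -42/13 ≈ -3.2308)
Y*q = -42/13*81 = -3402/13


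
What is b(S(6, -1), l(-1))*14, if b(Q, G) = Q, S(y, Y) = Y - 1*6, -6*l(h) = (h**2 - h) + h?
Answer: -98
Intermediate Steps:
l(h) = -h**2/6 (l(h) = -((h**2 - h) + h)/6 = -h**2/6)
S(y, Y) = -6 + Y (S(y, Y) = Y - 6 = -6 + Y)
b(S(6, -1), l(-1))*14 = (-6 - 1)*14 = -7*14 = -98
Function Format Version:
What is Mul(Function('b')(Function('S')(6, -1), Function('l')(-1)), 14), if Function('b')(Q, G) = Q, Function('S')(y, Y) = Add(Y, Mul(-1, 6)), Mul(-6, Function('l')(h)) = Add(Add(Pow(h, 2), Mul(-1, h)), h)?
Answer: -98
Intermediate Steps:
Function('l')(h) = Mul(Rational(-1, 6), Pow(h, 2)) (Function('l')(h) = Mul(Rational(-1, 6), Add(Add(Pow(h, 2), Mul(-1, h)), h)) = Mul(Rational(-1, 6), Pow(h, 2)))
Function('S')(y, Y) = Add(-6, Y) (Function('S')(y, Y) = Add(Y, -6) = Add(-6, Y))
Mul(Function('b')(Function('S')(6, -1), Function('l')(-1)), 14) = Mul(Add(-6, -1), 14) = Mul(-7, 14) = -98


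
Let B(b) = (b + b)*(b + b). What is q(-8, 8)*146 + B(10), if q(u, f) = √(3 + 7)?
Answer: 400 + 146*√10 ≈ 861.69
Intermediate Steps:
B(b) = 4*b² (B(b) = (2*b)*(2*b) = 4*b²)
q(u, f) = √10
q(-8, 8)*146 + B(10) = √10*146 + 4*10² = 146*√10 + 4*100 = 146*√10 + 400 = 400 + 146*√10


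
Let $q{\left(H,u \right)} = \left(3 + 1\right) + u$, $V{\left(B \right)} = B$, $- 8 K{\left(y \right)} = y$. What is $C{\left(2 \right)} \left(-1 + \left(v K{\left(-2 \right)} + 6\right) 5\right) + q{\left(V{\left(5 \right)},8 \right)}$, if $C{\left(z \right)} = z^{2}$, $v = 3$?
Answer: $143$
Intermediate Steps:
$K{\left(y \right)} = - \frac{y}{8}$
$q{\left(H,u \right)} = 4 + u$
$C{\left(2 \right)} \left(-1 + \left(v K{\left(-2 \right)} + 6\right) 5\right) + q{\left(V{\left(5 \right)},8 \right)} = 2^{2} \left(-1 + \left(3 \left(\left(- \frac{1}{8}\right) \left(-2\right)\right) + 6\right) 5\right) + \left(4 + 8\right) = 4 \left(-1 + \left(3 \cdot \frac{1}{4} + 6\right) 5\right) + 12 = 4 \left(-1 + \left(\frac{3}{4} + 6\right) 5\right) + 12 = 4 \left(-1 + \frac{27}{4} \cdot 5\right) + 12 = 4 \left(-1 + \frac{135}{4}\right) + 12 = 4 \cdot \frac{131}{4} + 12 = 131 + 12 = 143$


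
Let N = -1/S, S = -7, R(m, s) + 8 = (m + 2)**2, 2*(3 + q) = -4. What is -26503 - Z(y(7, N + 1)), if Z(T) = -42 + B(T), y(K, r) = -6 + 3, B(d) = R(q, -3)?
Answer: -26462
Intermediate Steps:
q = -5 (q = -3 + (1/2)*(-4) = -3 - 2 = -5)
R(m, s) = -8 + (2 + m)**2 (R(m, s) = -8 + (m + 2)**2 = -8 + (2 + m)**2)
B(d) = 1 (B(d) = -8 + (2 - 5)**2 = -8 + (-3)**2 = -8 + 9 = 1)
N = 1/7 (N = -1/(-7) = -1*(-1/7) = 1/7 ≈ 0.14286)
y(K, r) = -3
Z(T) = -41 (Z(T) = -42 + 1 = -41)
-26503 - Z(y(7, N + 1)) = -26503 - 1*(-41) = -26503 + 41 = -26462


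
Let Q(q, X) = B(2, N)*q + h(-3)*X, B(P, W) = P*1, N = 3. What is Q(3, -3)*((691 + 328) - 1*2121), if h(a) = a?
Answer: -16530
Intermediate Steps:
B(P, W) = P
Q(q, X) = -3*X + 2*q (Q(q, X) = 2*q - 3*X = -3*X + 2*q)
Q(3, -3)*((691 + 328) - 1*2121) = (-3*(-3) + 2*3)*((691 + 328) - 1*2121) = (9 + 6)*(1019 - 2121) = 15*(-1102) = -16530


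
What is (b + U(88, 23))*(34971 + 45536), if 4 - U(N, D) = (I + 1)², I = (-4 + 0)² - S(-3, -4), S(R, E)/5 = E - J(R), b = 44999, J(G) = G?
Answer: 3584091133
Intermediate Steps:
S(R, E) = -5*R + 5*E (S(R, E) = 5*(E - R) = -5*R + 5*E)
I = 21 (I = (-4 + 0)² - (-5*(-3) + 5*(-4)) = (-4)² - (15 - 20) = 16 - 1*(-5) = 16 + 5 = 21)
U(N, D) = -480 (U(N, D) = 4 - (21 + 1)² = 4 - 1*22² = 4 - 1*484 = 4 - 484 = -480)
(b + U(88, 23))*(34971 + 45536) = (44999 - 480)*(34971 + 45536) = 44519*80507 = 3584091133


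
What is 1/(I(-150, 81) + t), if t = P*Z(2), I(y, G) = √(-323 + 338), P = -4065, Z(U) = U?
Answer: -542/4406459 - √15/66096885 ≈ -0.00012306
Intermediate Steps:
I(y, G) = √15
t = -8130 (t = -4065*2 = -8130)
1/(I(-150, 81) + t) = 1/(√15 - 8130) = 1/(-8130 + √15)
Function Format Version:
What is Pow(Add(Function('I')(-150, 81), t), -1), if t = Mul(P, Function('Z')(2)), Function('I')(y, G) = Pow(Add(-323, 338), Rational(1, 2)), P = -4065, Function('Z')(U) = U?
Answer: Add(Rational(-542, 4406459), Mul(Rational(-1, 66096885), Pow(15, Rational(1, 2)))) ≈ -0.00012306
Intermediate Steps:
Function('I')(y, G) = Pow(15, Rational(1, 2))
t = -8130 (t = Mul(-4065, 2) = -8130)
Pow(Add(Function('I')(-150, 81), t), -1) = Pow(Add(Pow(15, Rational(1, 2)), -8130), -1) = Pow(Add(-8130, Pow(15, Rational(1, 2))), -1)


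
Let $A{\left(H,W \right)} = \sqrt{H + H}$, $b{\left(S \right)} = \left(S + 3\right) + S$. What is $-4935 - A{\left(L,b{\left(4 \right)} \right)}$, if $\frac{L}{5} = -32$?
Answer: $-4935 - 8 i \sqrt{5} \approx -4935.0 - 17.889 i$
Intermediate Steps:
$L = -160$ ($L = 5 \left(-32\right) = -160$)
$b{\left(S \right)} = 3 + 2 S$ ($b{\left(S \right)} = \left(3 + S\right) + S = 3 + 2 S$)
$A{\left(H,W \right)} = \sqrt{2} \sqrt{H}$ ($A{\left(H,W \right)} = \sqrt{2 H} = \sqrt{2} \sqrt{H}$)
$-4935 - A{\left(L,b{\left(4 \right)} \right)} = -4935 - \sqrt{2} \sqrt{-160} = -4935 - \sqrt{2} \cdot 4 i \sqrt{10} = -4935 - 8 i \sqrt{5}$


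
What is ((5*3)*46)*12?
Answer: 8280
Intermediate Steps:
((5*3)*46)*12 = (15*46)*12 = 690*12 = 8280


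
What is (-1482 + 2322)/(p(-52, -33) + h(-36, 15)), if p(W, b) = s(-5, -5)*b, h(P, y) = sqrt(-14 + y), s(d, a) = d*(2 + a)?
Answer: -420/247 ≈ -1.7004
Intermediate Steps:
p(W, b) = 15*b (p(W, b) = (-5*(2 - 5))*b = (-5*(-3))*b = 15*b)
(-1482 + 2322)/(p(-52, -33) + h(-36, 15)) = (-1482 + 2322)/(15*(-33) + sqrt(-14 + 15)) = 840/(-495 + sqrt(1)) = 840/(-495 + 1) = 840/(-494) = 840*(-1/494) = -420/247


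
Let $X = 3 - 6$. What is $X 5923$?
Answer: $-17769$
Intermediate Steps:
$X = -3$ ($X = 3 - 6 = -3$)
$X 5923 = \left(-3\right) 5923 = -17769$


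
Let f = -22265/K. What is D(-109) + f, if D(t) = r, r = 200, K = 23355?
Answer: 929747/4671 ≈ 199.05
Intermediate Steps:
D(t) = 200
f = -4453/4671 (f = -22265/23355 = -22265*1/23355 = -4453/4671 ≈ -0.95333)
D(-109) + f = 200 - 4453/4671 = 929747/4671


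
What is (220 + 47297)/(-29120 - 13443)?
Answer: -47517/42563 ≈ -1.1164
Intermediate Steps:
(220 + 47297)/(-29120 - 13443) = 47517/(-42563) = 47517*(-1/42563) = -47517/42563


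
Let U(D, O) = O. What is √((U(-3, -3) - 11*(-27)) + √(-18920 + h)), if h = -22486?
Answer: √(294 + I*√41406) ≈ 18.049 + 5.6369*I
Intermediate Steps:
√((U(-3, -3) - 11*(-27)) + √(-18920 + h)) = √((-3 - 11*(-27)) + √(-18920 - 22486)) = √((-3 + 297) + √(-41406)) = √(294 + I*√41406)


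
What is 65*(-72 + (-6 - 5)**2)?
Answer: 3185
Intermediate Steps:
65*(-72 + (-6 - 5)**2) = 65*(-72 + (-11)**2) = 65*(-72 + 121) = 65*49 = 3185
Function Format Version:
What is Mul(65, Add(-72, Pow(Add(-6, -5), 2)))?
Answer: 3185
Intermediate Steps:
Mul(65, Add(-72, Pow(Add(-6, -5), 2))) = Mul(65, Add(-72, Pow(-11, 2))) = Mul(65, Add(-72, 121)) = Mul(65, 49) = 3185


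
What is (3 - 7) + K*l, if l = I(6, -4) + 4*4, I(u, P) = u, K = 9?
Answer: 194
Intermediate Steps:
l = 22 (l = 6 + 4*4 = 6 + 16 = 22)
(3 - 7) + K*l = (3 - 7) + 9*22 = -4 + 198 = 194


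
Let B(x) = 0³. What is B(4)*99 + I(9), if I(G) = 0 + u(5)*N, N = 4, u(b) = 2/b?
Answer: 8/5 ≈ 1.6000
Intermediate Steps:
B(x) = 0
I(G) = 8/5 (I(G) = 0 + (2/5)*4 = 0 + (2*(⅕))*4 = 0 + (⅖)*4 = 0 + 8/5 = 8/5)
B(4)*99 + I(9) = 0*99 + 8/5 = 0 + 8/5 = 8/5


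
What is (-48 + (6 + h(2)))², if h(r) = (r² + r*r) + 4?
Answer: 900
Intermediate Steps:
h(r) = 4 + 2*r² (h(r) = (r² + r²) + 4 = 2*r² + 4 = 4 + 2*r²)
(-48 + (6 + h(2)))² = (-48 + (6 + (4 + 2*2²)))² = (-48 + (6 + (4 + 2*4)))² = (-48 + (6 + (4 + 8)))² = (-48 + (6 + 12))² = (-48 + 18)² = (-30)² = 900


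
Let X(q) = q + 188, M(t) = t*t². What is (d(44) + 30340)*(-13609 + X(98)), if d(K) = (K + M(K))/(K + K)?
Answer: -834246291/2 ≈ -4.1712e+8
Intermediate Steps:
M(t) = t³
X(q) = 188 + q
d(K) = (K + K³)/(2*K) (d(K) = (K + K³)/(K + K) = (K + K³)/((2*K)) = (K + K³)*(1/(2*K)) = (K + K³)/(2*K))
(d(44) + 30340)*(-13609 + X(98)) = ((½ + (½)*44²) + 30340)*(-13609 + (188 + 98)) = ((½ + (½)*1936) + 30340)*(-13609 + 286) = ((½ + 968) + 30340)*(-13323) = (1937/2 + 30340)*(-13323) = (62617/2)*(-13323) = -834246291/2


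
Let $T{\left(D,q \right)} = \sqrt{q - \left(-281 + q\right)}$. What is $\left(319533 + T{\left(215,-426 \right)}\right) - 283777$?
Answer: $35756 + \sqrt{281} \approx 35773.0$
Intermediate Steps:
$T{\left(D,q \right)} = \sqrt{281}$
$\left(319533 + T{\left(215,-426 \right)}\right) - 283777 = \left(319533 + \sqrt{281}\right) - 283777 = 35756 + \sqrt{281}$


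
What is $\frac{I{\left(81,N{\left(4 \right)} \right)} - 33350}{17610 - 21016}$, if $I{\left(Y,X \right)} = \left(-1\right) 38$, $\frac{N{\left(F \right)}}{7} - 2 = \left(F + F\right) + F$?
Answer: $\frac{16694}{1703} \approx 9.8027$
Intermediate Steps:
$N{\left(F \right)} = 14 + 21 F$ ($N{\left(F \right)} = 14 + 7 \left(\left(F + F\right) + F\right) = 14 + 7 \left(2 F + F\right) = 14 + 7 \cdot 3 F = 14 + 21 F$)
$I{\left(Y,X \right)} = -38$
$\frac{I{\left(81,N{\left(4 \right)} \right)} - 33350}{17610 - 21016} = \frac{-38 - 33350}{17610 - 21016} = - \frac{33388}{-3406} = \left(-33388\right) \left(- \frac{1}{3406}\right) = \frac{16694}{1703}$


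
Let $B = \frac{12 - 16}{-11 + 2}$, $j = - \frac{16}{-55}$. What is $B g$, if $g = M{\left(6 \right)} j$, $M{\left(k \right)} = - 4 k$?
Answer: $- \frac{512}{165} \approx -3.103$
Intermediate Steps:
$j = \frac{16}{55}$ ($j = \left(-16\right) \left(- \frac{1}{55}\right) = \frac{16}{55} \approx 0.29091$)
$g = - \frac{384}{55}$ ($g = \left(-4\right) 6 \cdot \frac{16}{55} = \left(-24\right) \frac{16}{55} = - \frac{384}{55} \approx -6.9818$)
$B = \frac{4}{9}$ ($B = - \frac{4}{-9} = \left(-4\right) \left(- \frac{1}{9}\right) = \frac{4}{9} \approx 0.44444$)
$B g = \frac{4}{9} \left(- \frac{384}{55}\right) = - \frac{512}{165}$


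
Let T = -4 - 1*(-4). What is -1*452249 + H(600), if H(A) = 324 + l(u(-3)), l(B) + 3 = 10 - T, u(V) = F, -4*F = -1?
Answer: -451918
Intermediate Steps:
T = 0 (T = -4 + 4 = 0)
F = ¼ (F = -¼*(-1) = ¼ ≈ 0.25000)
u(V) = ¼
l(B) = 7 (l(B) = -3 + (10 - 1*0) = -3 + (10 + 0) = -3 + 10 = 7)
H(A) = 331 (H(A) = 324 + 7 = 331)
-1*452249 + H(600) = -1*452249 + 331 = -452249 + 331 = -451918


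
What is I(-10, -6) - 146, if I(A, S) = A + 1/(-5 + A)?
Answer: -2341/15 ≈ -156.07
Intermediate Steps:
I(-10, -6) - 146 = (1 + (-10)**2 - 5*(-10))/(-5 - 10) - 146 = (1 + 100 + 50)/(-15) - 146 = -1/15*151 - 146 = -151/15 - 146 = -2341/15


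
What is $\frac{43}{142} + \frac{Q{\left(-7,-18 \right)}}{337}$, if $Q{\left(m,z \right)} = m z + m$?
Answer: $\frac{31389}{47854} \approx 0.65593$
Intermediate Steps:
$Q{\left(m,z \right)} = m + m z$
$\frac{43}{142} + \frac{Q{\left(-7,-18 \right)}}{337} = \frac{43}{142} + \frac{\left(-7\right) \left(1 - 18\right)}{337} = 43 \cdot \frac{1}{142} + \left(-7\right) \left(-17\right) \frac{1}{337} = \frac{43}{142} + 119 \cdot \frac{1}{337} = \frac{43}{142} + \frac{119}{337} = \frac{31389}{47854}$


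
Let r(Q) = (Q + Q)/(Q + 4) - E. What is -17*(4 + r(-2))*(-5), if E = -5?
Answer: 595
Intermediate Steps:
r(Q) = 5 + 2*Q/(4 + Q) (r(Q) = (Q + Q)/(Q + 4) - 1*(-5) = (2*Q)/(4 + Q) + 5 = 2*Q/(4 + Q) + 5 = 5 + 2*Q/(4 + Q))
-17*(4 + r(-2))*(-5) = -17*(4 + (20 + 7*(-2))/(4 - 2))*(-5) = -17*(4 + (20 - 14)/2)*(-5) = -17*(4 + (½)*6)*(-5) = -17*(4 + 3)*(-5) = -119*(-5) = -17*(-35) = 595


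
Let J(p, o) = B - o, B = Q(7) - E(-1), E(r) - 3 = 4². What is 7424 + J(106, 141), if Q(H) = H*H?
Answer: 7313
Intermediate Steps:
Q(H) = H²
E(r) = 19 (E(r) = 3 + 4² = 3 + 16 = 19)
B = 30 (B = 7² - 1*19 = 49 - 19 = 30)
J(p, o) = 30 - o
7424 + J(106, 141) = 7424 + (30 - 1*141) = 7424 + (30 - 141) = 7424 - 111 = 7313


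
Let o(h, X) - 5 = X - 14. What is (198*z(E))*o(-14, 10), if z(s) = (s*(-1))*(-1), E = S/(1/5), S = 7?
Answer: 6930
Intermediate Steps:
o(h, X) = -9 + X (o(h, X) = 5 + (X - 14) = 5 + (-14 + X) = -9 + X)
E = 35 (E = 7/(1/5) = 7/(⅕) = 7*5 = 35)
z(s) = s (z(s) = -s*(-1) = s)
(198*z(E))*o(-14, 10) = (198*35)*(-9 + 10) = 6930*1 = 6930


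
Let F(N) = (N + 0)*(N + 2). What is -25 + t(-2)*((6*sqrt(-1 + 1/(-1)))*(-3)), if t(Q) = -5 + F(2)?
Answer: -25 - 54*I*sqrt(2) ≈ -25.0 - 76.368*I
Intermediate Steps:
F(N) = N*(2 + N)
t(Q) = 3 (t(Q) = -5 + 2*(2 + 2) = -5 + 2*4 = -5 + 8 = 3)
-25 + t(-2)*((6*sqrt(-1 + 1/(-1)))*(-3)) = -25 + 3*((6*sqrt(-1 + 1/(-1)))*(-3)) = -25 + 3*((6*sqrt(-1 + 1*(-1)))*(-3)) = -25 + 3*((6*sqrt(-1 - 1))*(-3)) = -25 + 3*((6*sqrt(-2))*(-3)) = -25 + 3*((6*(I*sqrt(2)))*(-3)) = -25 + 3*((6*I*sqrt(2))*(-3)) = -25 + 3*(-18*I*sqrt(2)) = -25 - 54*I*sqrt(2)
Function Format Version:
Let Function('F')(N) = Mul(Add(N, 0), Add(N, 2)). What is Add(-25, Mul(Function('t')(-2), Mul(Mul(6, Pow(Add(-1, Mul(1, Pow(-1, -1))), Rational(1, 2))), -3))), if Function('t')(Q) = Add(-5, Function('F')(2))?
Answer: Add(-25, Mul(-54, I, Pow(2, Rational(1, 2)))) ≈ Add(-25.000, Mul(-76.368, I))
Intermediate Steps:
Function('F')(N) = Mul(N, Add(2, N))
Function('t')(Q) = 3 (Function('t')(Q) = Add(-5, Mul(2, Add(2, 2))) = Add(-5, Mul(2, 4)) = Add(-5, 8) = 3)
Add(-25, Mul(Function('t')(-2), Mul(Mul(6, Pow(Add(-1, Mul(1, Pow(-1, -1))), Rational(1, 2))), -3))) = Add(-25, Mul(3, Mul(Mul(6, Pow(Add(-1, Mul(1, Pow(-1, -1))), Rational(1, 2))), -3))) = Add(-25, Mul(3, Mul(Mul(6, Pow(Add(-1, Mul(1, -1)), Rational(1, 2))), -3))) = Add(-25, Mul(3, Mul(Mul(6, Pow(Add(-1, -1), Rational(1, 2))), -3))) = Add(-25, Mul(3, Mul(Mul(6, Pow(-2, Rational(1, 2))), -3))) = Add(-25, Mul(3, Mul(Mul(6, Mul(I, Pow(2, Rational(1, 2)))), -3))) = Add(-25, Mul(3, Mul(Mul(6, I, Pow(2, Rational(1, 2))), -3))) = Add(-25, Mul(3, Mul(-18, I, Pow(2, Rational(1, 2))))) = Add(-25, Mul(-54, I, Pow(2, Rational(1, 2))))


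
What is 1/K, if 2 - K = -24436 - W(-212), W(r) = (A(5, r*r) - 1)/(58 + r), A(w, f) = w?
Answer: 77/1881724 ≈ 4.0920e-5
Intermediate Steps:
W(r) = 4/(58 + r) (W(r) = (5 - 1)/(58 + r) = 4/(58 + r))
K = 1881724/77 (K = 2 - (-24436 - 4/(58 - 212)) = 2 - (-24436 - 4/(-154)) = 2 - (-24436 - 4*(-1)/154) = 2 - (-24436 - 1*(-2/77)) = 2 - (-24436 + 2/77) = 2 - 1*(-1881570/77) = 2 + 1881570/77 = 1881724/77 ≈ 24438.)
1/K = 1/(1881724/77) = 77/1881724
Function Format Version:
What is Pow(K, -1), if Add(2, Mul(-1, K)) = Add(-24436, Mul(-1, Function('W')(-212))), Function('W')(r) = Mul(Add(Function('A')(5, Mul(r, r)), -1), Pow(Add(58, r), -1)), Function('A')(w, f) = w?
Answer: Rational(77, 1881724) ≈ 4.0920e-5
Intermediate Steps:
Function('W')(r) = Mul(4, Pow(Add(58, r), -1)) (Function('W')(r) = Mul(Add(5, -1), Pow(Add(58, r), -1)) = Mul(4, Pow(Add(58, r), -1)))
K = Rational(1881724, 77) (K = Add(2, Mul(-1, Add(-24436, Mul(-1, Mul(4, Pow(Add(58, -212), -1)))))) = Add(2, Mul(-1, Add(-24436, Mul(-1, Mul(4, Pow(-154, -1)))))) = Add(2, Mul(-1, Add(-24436, Mul(-1, Mul(4, Rational(-1, 154)))))) = Add(2, Mul(-1, Add(-24436, Mul(-1, Rational(-2, 77))))) = Add(2, Mul(-1, Add(-24436, Rational(2, 77)))) = Add(2, Mul(-1, Rational(-1881570, 77))) = Add(2, Rational(1881570, 77)) = Rational(1881724, 77) ≈ 24438.)
Pow(K, -1) = Pow(Rational(1881724, 77), -1) = Rational(77, 1881724)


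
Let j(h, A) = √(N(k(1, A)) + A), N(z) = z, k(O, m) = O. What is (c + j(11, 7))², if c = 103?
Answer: 10617 + 412*√2 ≈ 11200.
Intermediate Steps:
j(h, A) = √(1 + A)
(c + j(11, 7))² = (103 + √(1 + 7))² = (103 + √8)² = (103 + 2*√2)²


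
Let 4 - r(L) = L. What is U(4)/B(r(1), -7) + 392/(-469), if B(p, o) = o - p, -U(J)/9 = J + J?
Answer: 2132/335 ≈ 6.3642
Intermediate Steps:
U(J) = -18*J (U(J) = -9*(J + J) = -18*J)
r(L) = 4 - L
U(4)/B(r(1), -7) + 392/(-469) = (-18*4)/(-7 - (4 - 1*1)) + 392/(-469) = -72/(-7 - (4 - 1)) + 392*(-1/469) = -72/(-7 - 1*3) - 56/67 = -72/(-7 - 3) - 56/67 = -72/(-10) - 56/67 = -72*(-⅒) - 56/67 = 36/5 - 56/67 = 2132/335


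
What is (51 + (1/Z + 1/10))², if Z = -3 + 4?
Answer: 271441/100 ≈ 2714.4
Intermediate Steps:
Z = 1
(51 + (1/Z + 1/10))² = (51 + (1/1 + 1/10))² = (51 + (1 + ⅒))² = (51 + 11/10)² = (521/10)² = 271441/100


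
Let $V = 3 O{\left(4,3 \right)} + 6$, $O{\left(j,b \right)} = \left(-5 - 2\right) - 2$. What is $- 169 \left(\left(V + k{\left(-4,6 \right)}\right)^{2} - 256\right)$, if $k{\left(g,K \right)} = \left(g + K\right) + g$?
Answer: $-46137$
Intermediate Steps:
$O{\left(j,b \right)} = -9$ ($O{\left(j,b \right)} = -7 - 2 = -9$)
$V = -21$ ($V = 3 \left(-9\right) + 6 = -27 + 6 = -21$)
$k{\left(g,K \right)} = K + 2 g$ ($k{\left(g,K \right)} = \left(K + g\right) + g = K + 2 g$)
$- 169 \left(\left(V + k{\left(-4,6 \right)}\right)^{2} - 256\right) = - 169 \left(\left(-21 + \left(6 + 2 \left(-4\right)\right)\right)^{2} - 256\right) = - 169 \left(\left(-21 + \left(6 - 8\right)\right)^{2} - 256\right) = - 169 \left(\left(-21 - 2\right)^{2} - 256\right) = - 169 \left(\left(-23\right)^{2} - 256\right) = - 169 \left(529 - 256\right) = \left(-169\right) 273 = -46137$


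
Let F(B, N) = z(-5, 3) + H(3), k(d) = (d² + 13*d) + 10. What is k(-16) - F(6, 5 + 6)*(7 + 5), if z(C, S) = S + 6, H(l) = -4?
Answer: -2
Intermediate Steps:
k(d) = 10 + d² + 13*d
z(C, S) = 6 + S
F(B, N) = 5 (F(B, N) = (6 + 3) - 4 = 9 - 4 = 5)
k(-16) - F(6, 5 + 6)*(7 + 5) = (10 + (-16)² + 13*(-16)) - 5*(7 + 5) = (10 + 256 - 208) - 5*12 = 58 - 1*60 = 58 - 60 = -2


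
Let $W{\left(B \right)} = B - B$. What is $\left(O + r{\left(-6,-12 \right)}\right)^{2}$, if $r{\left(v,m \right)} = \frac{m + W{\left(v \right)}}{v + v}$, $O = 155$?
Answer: $24336$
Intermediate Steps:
$W{\left(B \right)} = 0$
$r{\left(v,m \right)} = \frac{m}{2 v}$ ($r{\left(v,m \right)} = \frac{m + 0}{v + v} = \frac{m}{2 v}$)
$\left(O + r{\left(-6,-12 \right)}\right)^{2} = \left(155 + \frac{1}{2} \left(-12\right) \frac{1}{-6}\right)^{2} = \left(155 + \frac{1}{2} \left(-12\right) \left(- \frac{1}{6}\right)\right)^{2} = \left(155 + 1\right)^{2} = 156^{2} = 24336$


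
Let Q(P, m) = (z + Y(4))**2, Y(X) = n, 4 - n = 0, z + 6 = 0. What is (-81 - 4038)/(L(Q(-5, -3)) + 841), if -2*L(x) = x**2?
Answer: -4119/833 ≈ -4.9448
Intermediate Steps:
z = -6 (z = -6 + 0 = -6)
n = 4 (n = 4 - 1*0 = 4 + 0 = 4)
Y(X) = 4
Q(P, m) = 4 (Q(P, m) = (-6 + 4)**2 = (-2)**2 = 4)
L(x) = -x**2/2
(-81 - 4038)/(L(Q(-5, -3)) + 841) = (-81 - 4038)/(-1/2*4**2 + 841) = -4119/(-1/2*16 + 841) = -4119/(-8 + 841) = -4119/833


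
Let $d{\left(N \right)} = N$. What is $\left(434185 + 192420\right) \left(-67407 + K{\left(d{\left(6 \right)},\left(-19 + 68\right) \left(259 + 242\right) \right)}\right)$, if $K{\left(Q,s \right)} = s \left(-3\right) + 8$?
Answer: $-88380128830$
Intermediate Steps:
$K{\left(Q,s \right)} = 8 - 3 s$ ($K{\left(Q,s \right)} = - 3 s + 8 = 8 - 3 s$)
$\left(434185 + 192420\right) \left(-67407 + K{\left(d{\left(6 \right)},\left(-19 + 68\right) \left(259 + 242\right) \right)}\right) = \left(434185 + 192420\right) \left(-67407 + \left(8 - 3 \left(-19 + 68\right) \left(259 + 242\right)\right)\right) = 626605 \left(-67407 + \left(8 - 3 \cdot 49 \cdot 501\right)\right) = 626605 \left(-67407 + \left(8 - 73647\right)\right) = 626605 \left(-67407 - 73639\right) = 626605 \left(-141046\right) = -88380128830$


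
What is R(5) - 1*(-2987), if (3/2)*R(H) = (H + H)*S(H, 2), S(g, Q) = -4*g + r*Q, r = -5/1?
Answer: 2787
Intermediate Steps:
r = -5 (r = -5*1 = -5)
S(g, Q) = -5*Q - 4*g (S(g, Q) = -4*g - 5*Q = -5*Q - 4*g)
R(H) = 4*H*(-10 - 4*H)/3 (R(H) = 2*((H + H)*(-5*2 - 4*H))/3 = 2*((2*H)*(-10 - 4*H))/3 = 2*(2*H*(-10 - 4*H))/3 = 4*H*(-10 - 4*H)/3)
R(5) - 1*(-2987) = -8/3*5*(5 + 2*5) - 1*(-2987) = -8/3*5*(5 + 10) + 2987 = -8/3*5*15 + 2987 = -200 + 2987 = 2787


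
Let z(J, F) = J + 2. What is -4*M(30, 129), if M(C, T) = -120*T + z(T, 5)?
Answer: 61396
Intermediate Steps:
z(J, F) = 2 + J
M(C, T) = 2 - 119*T (M(C, T) = -120*T + (2 + T) = 2 - 119*T)
-4*M(30, 129) = -4*(2 - 119*129) = -4*(2 - 15351) = -4*(-15349) = 61396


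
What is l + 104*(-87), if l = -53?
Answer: -9101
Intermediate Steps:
l + 104*(-87) = -53 + 104*(-87) = -53 - 9048 = -9101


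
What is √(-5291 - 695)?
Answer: I*√5986 ≈ 77.369*I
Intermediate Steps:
√(-5291 - 695) = √(-5986) = I*√5986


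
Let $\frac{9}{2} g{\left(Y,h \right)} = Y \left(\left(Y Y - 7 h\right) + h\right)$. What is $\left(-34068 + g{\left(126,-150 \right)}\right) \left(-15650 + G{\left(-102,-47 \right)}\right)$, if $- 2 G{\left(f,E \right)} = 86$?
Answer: $-6836812380$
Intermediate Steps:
$G{\left(f,E \right)} = -43$ ($G{\left(f,E \right)} = \left(- \frac{1}{2}\right) 86 = -43$)
$g{\left(Y,h \right)} = \frac{2 Y \left(Y^{2} - 6 h\right)}{9}$ ($g{\left(Y,h \right)} = \frac{2 Y \left(\left(Y Y - 7 h\right) + h\right)}{9} = \frac{2 Y \left(\left(Y^{2} - 7 h\right) + h\right)}{9} = \frac{2 Y \left(Y^{2} - 6 h\right)}{9}$)
$\left(-34068 + g{\left(126,-150 \right)}\right) \left(-15650 + G{\left(-102,-47 \right)}\right) = \left(-34068 + \frac{2}{9} \cdot 126 \left(126^{2} - -900\right)\right) \left(-15650 - 43\right) = \left(-34068 + \frac{2}{9} \cdot 126 \left(15876 + 900\right)\right) \left(-15693\right) = \left(-34068 + \frac{2}{9} \cdot 126 \cdot 16776\right) \left(-15693\right) = \left(-34068 + 469728\right) \left(-15693\right) = 435660 \left(-15693\right) = -6836812380$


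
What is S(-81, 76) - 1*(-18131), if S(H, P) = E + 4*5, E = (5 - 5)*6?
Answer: 18151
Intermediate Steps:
E = 0 (E = 0*6 = 0)
S(H, P) = 20 (S(H, P) = 0 + 4*5 = 0 + 20 = 20)
S(-81, 76) - 1*(-18131) = 20 - 1*(-18131) = 20 + 18131 = 18151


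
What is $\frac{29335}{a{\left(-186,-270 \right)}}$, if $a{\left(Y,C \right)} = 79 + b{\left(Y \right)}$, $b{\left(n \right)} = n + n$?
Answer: $- \frac{29335}{293} \approx -100.12$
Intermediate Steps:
$b{\left(n \right)} = 2 n$
$a{\left(Y,C \right)} = 79 + 2 Y$
$\frac{29335}{a{\left(-186,-270 \right)}} = \frac{29335}{79 + 2 \left(-186\right)} = \frac{29335}{79 - 372} = \frac{29335}{-293} = 29335 \left(- \frac{1}{293}\right) = - \frac{29335}{293}$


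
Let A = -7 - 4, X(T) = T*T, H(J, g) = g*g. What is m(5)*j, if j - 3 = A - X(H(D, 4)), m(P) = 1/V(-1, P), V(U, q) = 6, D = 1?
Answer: -44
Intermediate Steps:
H(J, g) = g²
m(P) = ⅙ (m(P) = 1/6 = ⅙)
X(T) = T²
A = -11
j = -264 (j = 3 + (-11 - (4²)²) = 3 + (-11 - 1*16²) = 3 + (-11 - 1*256) = 3 + (-11 - 256) = 3 - 267 = -264)
m(5)*j = (⅙)*(-264) = -44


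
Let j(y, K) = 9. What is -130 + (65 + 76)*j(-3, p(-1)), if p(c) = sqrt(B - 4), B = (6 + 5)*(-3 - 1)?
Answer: 1139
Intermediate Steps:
B = -44 (B = 11*(-4) = -44)
p(c) = 4*I*sqrt(3) (p(c) = sqrt(-44 - 4) = sqrt(-48) = 4*I*sqrt(3))
-130 + (65 + 76)*j(-3, p(-1)) = -130 + (65 + 76)*9 = -130 + 141*9 = -130 + 1269 = 1139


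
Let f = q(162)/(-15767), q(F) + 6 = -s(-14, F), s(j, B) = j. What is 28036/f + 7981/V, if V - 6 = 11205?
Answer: -1238937717571/22422 ≈ -5.5255e+7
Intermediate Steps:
q(F) = 8 (q(F) = -6 - 1*(-14) = -6 + 14 = 8)
V = 11211 (V = 6 + 11205 = 11211)
f = -8/15767 (f = 8/(-15767) = 8*(-1/15767) = -8/15767 ≈ -0.00050739)
28036/f + 7981/V = 28036/(-8/15767) + 7981/11211 = 28036*(-15767/8) + 7981*(1/11211) = -110510903/2 + 7981/11211 = -1238937717571/22422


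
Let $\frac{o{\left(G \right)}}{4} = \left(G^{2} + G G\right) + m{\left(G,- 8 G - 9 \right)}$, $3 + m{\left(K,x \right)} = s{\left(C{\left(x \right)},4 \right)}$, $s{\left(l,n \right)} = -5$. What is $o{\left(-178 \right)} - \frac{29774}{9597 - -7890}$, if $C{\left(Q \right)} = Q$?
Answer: $\frac{4431875506}{17487} \approx 2.5344 \cdot 10^{5}$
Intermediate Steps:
$m{\left(K,x \right)} = -8$ ($m{\left(K,x \right)} = -3 - 5 = -8$)
$o{\left(G \right)} = -32 + 8 G^{2}$ ($o{\left(G \right)} = 4 \left(\left(G^{2} + G G\right) - 8\right) = 4 \left(\left(G^{2} + G^{2}\right) - 8\right) = 4 \left(2 G^{2} - 8\right) = 4 \left(-8 + 2 G^{2}\right) = -32 + 8 G^{2}$)
$o{\left(-178 \right)} - \frac{29774}{9597 - -7890} = \left(-32 + 8 \left(-178\right)^{2}\right) - \frac{29774}{9597 - -7890} = \left(-32 + 8 \cdot 31684\right) - \frac{29774}{9597 + 7890} = \left(-32 + 253472\right) - \frac{29774}{17487} = 253440 - 29774 \cdot \frac{1}{17487} = 253440 - \frac{29774}{17487} = \frac{4431875506}{17487}$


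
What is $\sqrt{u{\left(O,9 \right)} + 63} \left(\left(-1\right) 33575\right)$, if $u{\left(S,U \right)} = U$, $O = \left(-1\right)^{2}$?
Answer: $- 201450 \sqrt{2} \approx -2.8489 \cdot 10^{5}$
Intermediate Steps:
$O = 1$
$\sqrt{u{\left(O,9 \right)} + 63} \left(\left(-1\right) 33575\right) = \sqrt{9 + 63} \left(\left(-1\right) 33575\right) = \sqrt{72} \left(-33575\right) = 6 \sqrt{2} \left(-33575\right) = - 201450 \sqrt{2}$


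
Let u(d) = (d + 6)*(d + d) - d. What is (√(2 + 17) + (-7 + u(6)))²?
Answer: (131 + √19)² ≈ 18322.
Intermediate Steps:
u(d) = -d + 2*d*(6 + d) (u(d) = (6 + d)*(2*d) - d = 2*d*(6 + d) - d = -d + 2*d*(6 + d))
(√(2 + 17) + (-7 + u(6)))² = (√(2 + 17) + (-7 + 6*(11 + 2*6)))² = (√19 + (-7 + 6*(11 + 12)))² = (√19 + (-7 + 6*23))² = (√19 + (-7 + 138))² = (√19 + 131)² = (131 + √19)²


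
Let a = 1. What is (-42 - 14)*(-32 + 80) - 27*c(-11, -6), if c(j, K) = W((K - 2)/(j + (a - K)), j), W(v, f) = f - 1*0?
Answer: -2391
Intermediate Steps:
W(v, f) = f (W(v, f) = f + 0 = f)
c(j, K) = j
(-42 - 14)*(-32 + 80) - 27*c(-11, -6) = (-42 - 14)*(-32 + 80) - 27*(-11) = -56*48 + 297 = -2688 + 297 = -2391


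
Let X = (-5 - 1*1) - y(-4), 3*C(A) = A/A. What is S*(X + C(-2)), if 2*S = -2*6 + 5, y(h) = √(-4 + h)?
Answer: 119/6 + 7*I*√2 ≈ 19.833 + 9.8995*I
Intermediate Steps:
C(A) = ⅓ (C(A) = (A/A)/3 = (⅓)*1 = ⅓)
S = -7/2 (S = (-2*6 + 5)/2 = (-12 + 5)/2 = (½)*(-7) = -7/2 ≈ -3.5000)
X = -6 - 2*I*√2 (X = (-5 - 1*1) - √(-4 - 4) = (-5 - 1) - √(-8) = -6 - 2*I*√2 ≈ -6.0 - 2.8284*I)
S*(X + C(-2)) = -7*((-6 - 2*I*√2) + ⅓)/2 = -7*(-17/3 - 2*I*√2)/2 = 119/6 + 7*I*√2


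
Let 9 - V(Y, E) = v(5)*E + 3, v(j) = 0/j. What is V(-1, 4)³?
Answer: 216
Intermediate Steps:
v(j) = 0
V(Y, E) = 6 (V(Y, E) = 9 - (0*E + 3) = 9 - (0 + 3) = 9 - 1*3 = 9 - 3 = 6)
V(-1, 4)³ = 6³ = 216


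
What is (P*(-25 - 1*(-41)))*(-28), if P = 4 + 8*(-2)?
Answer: 5376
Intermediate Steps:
P = -12 (P = 4 - 16 = -12)
(P*(-25 - 1*(-41)))*(-28) = -12*(-25 - 1*(-41))*(-28) = -12*(-25 + 41)*(-28) = -12*16*(-28) = -192*(-28) = 5376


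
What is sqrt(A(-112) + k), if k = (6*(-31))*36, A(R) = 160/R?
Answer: I*sqrt(328174)/7 ≈ 81.838*I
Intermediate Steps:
k = -6696 (k = -186*36 = -6696)
sqrt(A(-112) + k) = sqrt(160/(-112) - 6696) = sqrt(160*(-1/112) - 6696) = sqrt(-10/7 - 6696) = sqrt(-46882/7) = I*sqrt(328174)/7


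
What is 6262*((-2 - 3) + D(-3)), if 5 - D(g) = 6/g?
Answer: 12524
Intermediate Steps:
D(g) = 5 - 6/g
6262*((-2 - 3) + D(-3)) = 6262*((-2 - 3) + (5 - 6/(-3))) = 6262*(-5 + (5 - 6*(-⅓))) = 6262*(-5 + (5 + 2)) = 6262*(-5 + 7) = 6262*2 = 12524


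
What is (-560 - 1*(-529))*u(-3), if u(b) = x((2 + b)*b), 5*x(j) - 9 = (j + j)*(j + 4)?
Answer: -1581/5 ≈ -316.20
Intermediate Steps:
x(j) = 9/5 + 2*j*(4 + j)/5 (x(j) = 9/5 + ((j + j)*(j + 4))/5 = 9/5 + ((2*j)*(4 + j))/5 = 9/5 + (2*j*(4 + j))/5 = 9/5 + 2*j*(4 + j)/5)
u(b) = 9/5 + 2*b**2*(2 + b)**2/5 + 8*b*(2 + b)/5 (u(b) = 9/5 + 2*((2 + b)*b)**2/5 + 8*((2 + b)*b)/5 = 9/5 + 2*(b*(2 + b))**2/5 + 8*(b*(2 + b))/5 = 9/5 + 2*(b**2*(2 + b)**2)/5 + 8*b*(2 + b)/5 = 9/5 + 2*b**2*(2 + b)**2/5 + 8*b*(2 + b)/5)
(-560 - 1*(-529))*u(-3) = (-560 - 1*(-529))*(9/5 + (2/5)*(-3)**2*(2 - 3)**2 + (8/5)*(-3)*(2 - 3)) = (-560 + 529)*(9/5 + (2/5)*9*(-1)**2 + (8/5)*(-3)*(-1)) = -31*(9/5 + (2/5)*9*1 + 24/5) = -31*(9/5 + 18/5 + 24/5) = -31*51/5 = -1581/5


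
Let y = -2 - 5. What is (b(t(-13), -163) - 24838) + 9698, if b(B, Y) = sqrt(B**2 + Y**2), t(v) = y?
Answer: -15140 + sqrt(26618) ≈ -14977.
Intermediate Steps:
y = -7
t(v) = -7
(b(t(-13), -163) - 24838) + 9698 = (sqrt((-7)**2 + (-163)**2) - 24838) + 9698 = (sqrt(49 + 26569) - 24838) + 9698 = (sqrt(26618) - 24838) + 9698 = (-24838 + sqrt(26618)) + 9698 = -15140 + sqrt(26618)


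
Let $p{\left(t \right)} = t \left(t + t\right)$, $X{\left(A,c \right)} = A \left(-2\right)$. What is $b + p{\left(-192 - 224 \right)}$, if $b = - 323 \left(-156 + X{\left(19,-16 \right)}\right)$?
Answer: $408774$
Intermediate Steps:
$X{\left(A,c \right)} = - 2 A$
$b = 62662$ ($b = - 323 \left(-156 - 38\right) = \left(-323\right) \left(-194\right) = 62662$)
$p{\left(t \right)} = 2 t^{2}$ ($p{\left(t \right)} = t 2 t = 2 t^{2}$)
$b + p{\left(-192 - 224 \right)} = 62662 + 2 \left(-192 - 224\right)^{2} = 62662 + 2 \left(-416\right)^{2} = 62662 + 2 \cdot 173056 = 62662 + 346112 = 408774$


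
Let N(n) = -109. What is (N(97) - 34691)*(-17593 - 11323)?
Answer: 1006276800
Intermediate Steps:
(N(97) - 34691)*(-17593 - 11323) = (-109 - 34691)*(-17593 - 11323) = -34800*(-28916) = 1006276800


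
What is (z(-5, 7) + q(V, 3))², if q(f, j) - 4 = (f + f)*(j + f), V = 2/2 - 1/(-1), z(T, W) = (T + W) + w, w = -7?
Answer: 361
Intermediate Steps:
z(T, W) = -7 + T + W (z(T, W) = (T + W) - 7 = -7 + T + W)
V = 2 (V = 2*(½) - 1*(-1) = 1 + 1 = 2)
q(f, j) = 4 + 2*f*(f + j) (q(f, j) = 4 + (f + f)*(j + f) = 4 + (2*f)*(f + j) = 4 + 2*f*(f + j))
(z(-5, 7) + q(V, 3))² = ((-7 - 5 + 7) + (4 + 2*2² + 2*2*3))² = (-5 + (4 + 2*4 + 12))² = (-5 + (4 + 8 + 12))² = (-5 + 24)² = 19² = 361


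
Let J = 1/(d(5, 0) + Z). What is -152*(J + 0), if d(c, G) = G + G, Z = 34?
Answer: -76/17 ≈ -4.4706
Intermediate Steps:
d(c, G) = 2*G
J = 1/34 (J = 1/(2*0 + 34) = 1/(0 + 34) = 1/34 ≈ 0.029412)
-152*(J + 0) = -152*(1/34 + 0) = -152*1/34 = -76/17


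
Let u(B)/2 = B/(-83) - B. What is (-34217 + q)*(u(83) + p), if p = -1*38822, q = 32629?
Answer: 61916120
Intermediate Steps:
u(B) = -168*B/83 (u(B) = 2*(B/(-83) - B) = 2*(B*(-1/83) - B) = 2*(-B/83 - B) = 2*(-84*B/83) = -168*B/83)
p = -38822
(-34217 + q)*(u(83) + p) = (-34217 + 32629)*(-168/83*83 - 38822) = -1588*(-168 - 38822) = -1588*(-38990) = 61916120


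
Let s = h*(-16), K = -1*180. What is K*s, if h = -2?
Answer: -5760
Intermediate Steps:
K = -180
s = 32 (s = -2*(-16) = 32)
K*s = -180*32 = -5760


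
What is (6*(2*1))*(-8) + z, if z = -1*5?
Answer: -101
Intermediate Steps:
z = -5
(6*(2*1))*(-8) + z = (6*(2*1))*(-8) - 5 = (6*2)*(-8) - 5 = 12*(-8) - 5 = -96 - 5 = -101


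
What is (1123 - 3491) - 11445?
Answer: -13813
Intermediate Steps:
(1123 - 3491) - 11445 = -2368 - 11445 = -13813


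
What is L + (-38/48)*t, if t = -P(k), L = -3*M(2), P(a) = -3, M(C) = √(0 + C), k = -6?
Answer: -19/8 - 3*√2 ≈ -6.6176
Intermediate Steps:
M(C) = √C
L = -3*√2 ≈ -4.2426
t = 3 (t = -1*(-3) = 3)
L + (-38/48)*t = -3*√2 - 38/48*3 = -3*√2 - 38*1/48*3 = -3*√2 - 19/24*3 = -3*√2 - 19/8 = -19/8 - 3*√2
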